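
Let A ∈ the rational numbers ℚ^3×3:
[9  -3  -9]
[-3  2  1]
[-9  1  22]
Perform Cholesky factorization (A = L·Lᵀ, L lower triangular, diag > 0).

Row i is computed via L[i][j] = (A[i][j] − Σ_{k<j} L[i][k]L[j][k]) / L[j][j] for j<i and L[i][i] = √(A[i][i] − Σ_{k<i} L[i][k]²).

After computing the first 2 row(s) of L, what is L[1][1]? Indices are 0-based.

L[1][1] = 1

Step 1: L[0][0] = √(9) = 3.
  L[1][0] = (-3) / L[0][0] = -1.
Step 2: L[1][1] = √(1) = 1.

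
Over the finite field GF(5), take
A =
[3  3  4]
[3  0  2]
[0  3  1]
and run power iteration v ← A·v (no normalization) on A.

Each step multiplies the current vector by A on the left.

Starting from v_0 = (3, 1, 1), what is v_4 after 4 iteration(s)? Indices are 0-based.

v_4 = (1, 1, 0)

v_0 = (3, 1, 1).
v_1 = A·v_0 = (1, 1, 4).
v_2 = A·v_1 = (2, 1, 2).
v_3 = A·v_2 = (2, 0, 0).
v_4 = A·v_3 = (1, 1, 0).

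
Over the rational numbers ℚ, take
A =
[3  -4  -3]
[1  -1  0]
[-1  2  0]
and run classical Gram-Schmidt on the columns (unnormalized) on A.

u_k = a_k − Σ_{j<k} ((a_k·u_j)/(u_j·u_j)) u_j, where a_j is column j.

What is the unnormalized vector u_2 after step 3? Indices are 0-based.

u_2 = (-1/2, 1, -1/2)

Step 1: u_0 = a_0 = (3, 1, -1).
Step 2: u_1 = a_1 − (-15/11)·u_0 = (1/11, 4/11, 7/11).
Step 3: u_2 = a_2 − (-9/11)·u_0 − (-1/2)·u_1 = (-1/2, 1, -1/2).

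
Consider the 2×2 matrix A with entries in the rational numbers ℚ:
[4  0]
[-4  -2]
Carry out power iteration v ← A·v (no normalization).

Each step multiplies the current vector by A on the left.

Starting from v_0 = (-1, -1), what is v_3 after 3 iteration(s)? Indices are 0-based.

v_3 = (-64, 56)

v_0 = (-1, -1).
v_1 = A·v_0 = (-4, 6).
v_2 = A·v_1 = (-16, 4).
v_3 = A·v_2 = (-64, 56).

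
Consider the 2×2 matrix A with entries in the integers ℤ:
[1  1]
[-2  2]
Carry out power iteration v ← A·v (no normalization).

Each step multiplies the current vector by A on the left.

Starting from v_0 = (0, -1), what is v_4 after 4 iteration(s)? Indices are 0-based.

v_4 = (-3, 14)

v_0 = (0, -1).
v_1 = A·v_0 = (-1, -2).
v_2 = A·v_1 = (-3, -2).
v_3 = A·v_2 = (-5, 2).
v_4 = A·v_3 = (-3, 14).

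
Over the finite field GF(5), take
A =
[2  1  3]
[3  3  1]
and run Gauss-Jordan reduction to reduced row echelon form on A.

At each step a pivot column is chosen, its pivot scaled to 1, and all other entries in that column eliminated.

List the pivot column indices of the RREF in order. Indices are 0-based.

pivot columns: 0, 1

step 1: normalize row 0 (÷2) = (1, 3, 4)
  row 1: subtract 3×row0 = (0, 4, 4)
step 2: normalize row 1 (÷4) = (0, 1, 1)
  row 0: subtract 3×row1 = (1, 0, 1)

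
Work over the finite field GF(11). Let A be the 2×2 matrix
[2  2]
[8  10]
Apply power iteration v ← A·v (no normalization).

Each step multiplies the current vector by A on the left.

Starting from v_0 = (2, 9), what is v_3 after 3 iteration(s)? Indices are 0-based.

v_3 = (3, 9)

v_0 = (2, 9).
v_1 = A·v_0 = (0, 7).
v_2 = A·v_1 = (3, 4).
v_3 = A·v_2 = (3, 9).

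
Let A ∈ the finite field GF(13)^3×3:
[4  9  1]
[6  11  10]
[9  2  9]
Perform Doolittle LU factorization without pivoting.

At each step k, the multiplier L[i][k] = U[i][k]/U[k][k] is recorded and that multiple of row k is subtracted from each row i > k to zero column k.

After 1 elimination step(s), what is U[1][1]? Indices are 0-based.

[col 0] pivot 4
  R1 -= 8*R0 → (0, 4, 2)  (L[1][0] := 8)
  R2 -= 12*R0 → (0, 11, 10)  (L[2][0] := 12)

U[1][1] = 4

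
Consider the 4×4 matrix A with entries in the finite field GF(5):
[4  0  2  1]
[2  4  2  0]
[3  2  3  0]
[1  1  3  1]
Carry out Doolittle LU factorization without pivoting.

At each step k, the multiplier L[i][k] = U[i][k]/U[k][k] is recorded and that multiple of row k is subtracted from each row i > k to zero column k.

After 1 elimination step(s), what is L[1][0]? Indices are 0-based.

[col 0] pivot 4
  R1 -= 3*R0 → (0, 4, 1, 2)  (L[1][0] := 3)
  R2 -= 2*R0 → (0, 2, 4, 3)  (L[2][0] := 2)
  R3 -= 4*R0 → (0, 1, 0, 2)  (L[3][0] := 4)

L[1][0] = 3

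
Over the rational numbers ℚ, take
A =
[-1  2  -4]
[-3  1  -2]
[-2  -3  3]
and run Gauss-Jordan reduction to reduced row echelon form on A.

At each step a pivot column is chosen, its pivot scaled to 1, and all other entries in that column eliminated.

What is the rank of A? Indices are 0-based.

pivot(0,0)=-1: scale R0 → (1, -2, 4)
  clear (1,0): R1 −= (-3)R0 → (0, -5, 10)
  clear (2,0): R2 −= (-2)R0 → (0, -7, 11)
pivot(1,1)=-5: scale R1 → (0, 1, -2)
  clear (0,1): R0 −= (-2)R1 → (1, 0, 0)
  clear (2,1): R2 −= (-7)R1 → (0, 0, -3)
pivot(2,2)=-3: scale R2 → (0, 0, 1)
  clear (1,2): R1 −= (-2)R2 → (0, 1, 0)

rank = 3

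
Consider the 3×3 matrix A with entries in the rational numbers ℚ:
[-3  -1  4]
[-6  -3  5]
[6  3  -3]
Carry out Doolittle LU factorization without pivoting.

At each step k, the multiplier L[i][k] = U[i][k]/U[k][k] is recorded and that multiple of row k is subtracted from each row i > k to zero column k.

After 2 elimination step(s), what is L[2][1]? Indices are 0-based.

k=0: U[0][0]=-3
  eliminate (1,0): mult=2, new row 1: (0, -1, -3); set L[1][0]=2
  eliminate (2,0): mult=-2, new row 2: (0, 1, 5); set L[2][0]=-2
k=1: U[1][1]=-1
  eliminate (2,1): mult=-1, new row 2: (0, 0, 2); set L[2][1]=-1

L[2][1] = -1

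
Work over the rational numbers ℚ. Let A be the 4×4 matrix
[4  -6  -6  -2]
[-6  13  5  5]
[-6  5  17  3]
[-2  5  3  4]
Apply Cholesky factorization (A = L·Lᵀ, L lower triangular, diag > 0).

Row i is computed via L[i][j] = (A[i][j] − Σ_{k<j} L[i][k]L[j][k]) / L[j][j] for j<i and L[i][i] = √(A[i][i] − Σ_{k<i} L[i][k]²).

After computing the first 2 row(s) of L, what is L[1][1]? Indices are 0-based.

L[1][1] = 2

Step 1: L[0][0] = √(4) = 2.
  L[1][0] = (-6) / L[0][0] = -3.
Step 2: L[1][1] = √(4) = 2.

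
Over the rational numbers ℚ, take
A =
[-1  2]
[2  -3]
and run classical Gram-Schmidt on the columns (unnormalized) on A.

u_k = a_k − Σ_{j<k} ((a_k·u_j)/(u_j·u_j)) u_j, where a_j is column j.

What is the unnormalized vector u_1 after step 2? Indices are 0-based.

Step 1: u_0 = a_0 = (-1, 2).
Step 2: u_1 = a_1 − (-8/5)·u_0 = (2/5, 1/5).

u_1 = (2/5, 1/5)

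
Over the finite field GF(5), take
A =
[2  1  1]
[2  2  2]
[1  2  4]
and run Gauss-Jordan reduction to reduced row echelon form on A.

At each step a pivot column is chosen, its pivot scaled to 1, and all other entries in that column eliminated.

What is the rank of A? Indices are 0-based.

pivot(0,0)=2: scale R0 → (1, 3, 3)
  clear (1,0): R1 −= (2)R0 → (0, 1, 1)
  clear (2,0): R2 −= (1)R0 → (0, 4, 1)
pivot(1,1)=1: scale R1 → (0, 1, 1)
  clear (0,1): R0 −= (3)R1 → (1, 0, 0)
  clear (2,1): R2 −= (4)R1 → (0, 0, 2)
pivot(2,2)=2: scale R2 → (0, 0, 1)
  clear (1,2): R1 −= (1)R2 → (0, 1, 0)

rank = 3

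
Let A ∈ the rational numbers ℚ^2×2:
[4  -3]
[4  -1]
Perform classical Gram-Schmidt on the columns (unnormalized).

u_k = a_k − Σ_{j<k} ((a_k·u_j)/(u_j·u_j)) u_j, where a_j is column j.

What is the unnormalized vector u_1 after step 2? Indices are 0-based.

u_1 = (-1, 1)

Step 1: u_0 = a_0 = (4, 4).
Step 2: u_1 = a_1 − (-1/2)·u_0 = (-1, 1).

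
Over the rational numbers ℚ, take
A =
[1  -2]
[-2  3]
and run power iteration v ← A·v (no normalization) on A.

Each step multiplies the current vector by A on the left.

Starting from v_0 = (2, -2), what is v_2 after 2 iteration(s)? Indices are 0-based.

v_0 = (2, -2).
v_1 = A·v_0 = (6, -10).
v_2 = A·v_1 = (26, -42).

v_2 = (26, -42)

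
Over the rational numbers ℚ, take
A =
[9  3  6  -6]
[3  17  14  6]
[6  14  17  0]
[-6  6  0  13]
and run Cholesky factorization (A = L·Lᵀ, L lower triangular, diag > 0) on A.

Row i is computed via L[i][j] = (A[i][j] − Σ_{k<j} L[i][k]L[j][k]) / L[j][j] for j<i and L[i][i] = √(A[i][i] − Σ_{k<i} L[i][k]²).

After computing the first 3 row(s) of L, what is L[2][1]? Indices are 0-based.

Step 1: L[0][0] = √(9) = 3.
  L[1][0] = (3) / L[0][0] = 1.
Step 2: L[1][1] = √(16) = 4.
  L[2][0] = (6) / L[0][0] = 2.
  L[2][1] = (12) / L[1][1] = 3.
Step 3: L[2][2] = √(4) = 2.

L[2][1] = 3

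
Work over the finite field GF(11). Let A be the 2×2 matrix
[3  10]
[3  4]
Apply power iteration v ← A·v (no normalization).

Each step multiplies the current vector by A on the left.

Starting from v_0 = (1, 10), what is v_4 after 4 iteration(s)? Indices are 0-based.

v_0 = (1, 10).
v_1 = A·v_0 = (4, 10).
v_2 = A·v_1 = (2, 8).
v_3 = A·v_2 = (9, 5).
v_4 = A·v_3 = (0, 3).

v_4 = (0, 3)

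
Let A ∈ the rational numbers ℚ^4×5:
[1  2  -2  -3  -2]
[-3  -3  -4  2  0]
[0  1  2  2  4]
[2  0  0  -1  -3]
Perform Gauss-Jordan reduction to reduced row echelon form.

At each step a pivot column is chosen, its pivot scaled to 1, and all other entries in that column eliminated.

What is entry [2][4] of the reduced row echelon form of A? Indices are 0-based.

[1] R0 /= 1  ⇒  (1, 2, -2, -3, -2)
     R1 -= -3·R0  ⇒  (0, 3, -10, -7, -6)
     R3 -= 2·R0  ⇒  (0, -4, 4, 5, 1)
[2] R1 /= 3  ⇒  (0, 1, -10/3, -7/3, -2)
     R0 -= 2·R1  ⇒  (1, 0, 14/3, 5/3, 2)
     R2 -= 1·R1  ⇒  (0, 0, 16/3, 13/3, 6)
     R3 -= -4·R1  ⇒  (0, 0, -28/3, -13/3, -7)
[3] R2 /= 16/3  ⇒  (0, 0, 1, 13/16, 9/8)
     R0 -= 14/3·R2  ⇒  (1, 0, 0, -17/8, -13/4)
     R1 -= -10/3·R2  ⇒  (0, 1, 0, 3/8, 7/4)
     R3 -= -28/3·R2  ⇒  (0, 0, 0, 13/4, 7/2)
[4] R3 /= 13/4  ⇒  (0, 0, 0, 1, 14/13)
     R0 -= -17/8·R3  ⇒  (1, 0, 0, 0, -25/26)
     R1 -= 3/8·R3  ⇒  (0, 1, 0, 0, 35/26)
     R2 -= 13/16·R3  ⇒  (0, 0, 1, 0, 1/4)

M[2][4] = 1/4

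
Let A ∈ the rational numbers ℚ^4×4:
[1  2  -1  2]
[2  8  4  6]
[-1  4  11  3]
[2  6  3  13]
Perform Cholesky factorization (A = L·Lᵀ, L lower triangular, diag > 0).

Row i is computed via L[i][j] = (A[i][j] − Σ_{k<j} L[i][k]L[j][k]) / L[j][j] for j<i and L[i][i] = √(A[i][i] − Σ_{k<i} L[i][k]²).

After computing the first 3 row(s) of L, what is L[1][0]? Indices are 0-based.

Step 1: L[0][0] = √(1) = 1.
  L[1][0] = (2) / L[0][0] = 2.
Step 2: L[1][1] = √(4) = 2.
  L[2][0] = (-1) / L[0][0] = -1.
  L[2][1] = (6) / L[1][1] = 3.
Step 3: L[2][2] = √(1) = 1.

L[1][0] = 2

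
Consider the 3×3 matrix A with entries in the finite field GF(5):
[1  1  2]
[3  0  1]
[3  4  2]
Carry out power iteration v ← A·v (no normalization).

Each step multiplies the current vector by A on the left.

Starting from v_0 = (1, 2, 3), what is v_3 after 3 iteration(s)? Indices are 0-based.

v_0 = (1, 2, 3).
v_1 = A·v_0 = (4, 1, 2).
v_2 = A·v_1 = (4, 4, 0).
v_3 = A·v_2 = (3, 2, 3).

v_3 = (3, 2, 3)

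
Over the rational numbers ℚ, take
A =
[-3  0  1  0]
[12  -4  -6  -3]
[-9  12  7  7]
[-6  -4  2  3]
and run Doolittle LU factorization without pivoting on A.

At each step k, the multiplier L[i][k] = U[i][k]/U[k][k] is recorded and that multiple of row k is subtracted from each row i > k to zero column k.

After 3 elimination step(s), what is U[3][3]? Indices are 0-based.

U[3][3] = 4

Step 1: pivot at (0,0) is -3.
  row1 ← row1 − (-4)·row0  ⇒  L[1][0]=-4, U row1=(0, -4, -2, -3)
  row2 ← row2 − (3)·row0  ⇒  L[2][0]=3, U row2=(0, 12, 4, 7)
  row3 ← row3 − (2)·row0  ⇒  L[3][0]=2, U row3=(0, -4, 0, 3)
Step 2: pivot at (1,1) is -4.
  row2 ← row2 − (-3)·row1  ⇒  L[2][1]=-3, U row2=(0, 0, -2, -2)
  row3 ← row3 − (1)·row1  ⇒  L[3][1]=1, U row3=(0, 0, 2, 6)
Step 3: pivot at (2,2) is -2.
  row3 ← row3 − (-1)·row2  ⇒  L[3][2]=-1, U row3=(0, 0, 0, 4)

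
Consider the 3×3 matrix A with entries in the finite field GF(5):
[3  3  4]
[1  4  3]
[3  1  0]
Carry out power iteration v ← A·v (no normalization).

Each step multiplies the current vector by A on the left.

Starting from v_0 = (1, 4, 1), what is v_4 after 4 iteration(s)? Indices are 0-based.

v_4 = (2, 2, 0)

v_0 = (1, 4, 1).
v_1 = A·v_0 = (4, 0, 2).
v_2 = A·v_1 = (0, 0, 2).
v_3 = A·v_2 = (3, 1, 0).
v_4 = A·v_3 = (2, 2, 0).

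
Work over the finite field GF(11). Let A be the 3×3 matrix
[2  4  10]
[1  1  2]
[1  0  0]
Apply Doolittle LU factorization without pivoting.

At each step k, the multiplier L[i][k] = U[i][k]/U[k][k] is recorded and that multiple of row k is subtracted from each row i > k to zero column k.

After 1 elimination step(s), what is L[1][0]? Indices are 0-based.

k=0: U[0][0]=2
  eliminate (1,0): mult=6, new row 1: (0, 10, 8); set L[1][0]=6
  eliminate (2,0): mult=6, new row 2: (0, 9, 6); set L[2][0]=6

L[1][0] = 6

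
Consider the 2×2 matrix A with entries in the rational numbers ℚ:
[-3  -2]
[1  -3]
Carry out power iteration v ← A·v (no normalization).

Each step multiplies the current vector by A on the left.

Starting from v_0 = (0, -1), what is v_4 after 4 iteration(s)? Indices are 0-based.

v_4 = (-168, 23)

v_0 = (0, -1).
v_1 = A·v_0 = (2, 3).
v_2 = A·v_1 = (-12, -7).
v_3 = A·v_2 = (50, 9).
v_4 = A·v_3 = (-168, 23).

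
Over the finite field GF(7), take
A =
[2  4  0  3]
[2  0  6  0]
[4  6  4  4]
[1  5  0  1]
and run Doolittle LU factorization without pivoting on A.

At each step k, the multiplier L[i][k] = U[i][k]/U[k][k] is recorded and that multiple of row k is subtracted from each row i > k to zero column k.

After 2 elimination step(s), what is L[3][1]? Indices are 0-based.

L[3][1] = 1

[col 0] pivot 2
  R1 -= 1*R0 → (0, 3, 6, 4)  (L[1][0] := 1)
  R2 -= 2*R0 → (0, 5, 4, 5)  (L[2][0] := 2)
  R3 -= 4*R0 → (0, 3, 0, 3)  (L[3][0] := 4)
[col 1] pivot 3
  R2 -= 4*R1 → (0, 0, 1, 3)  (L[2][1] := 4)
  R3 -= 1*R1 → (0, 0, 1, 6)  (L[3][1] := 1)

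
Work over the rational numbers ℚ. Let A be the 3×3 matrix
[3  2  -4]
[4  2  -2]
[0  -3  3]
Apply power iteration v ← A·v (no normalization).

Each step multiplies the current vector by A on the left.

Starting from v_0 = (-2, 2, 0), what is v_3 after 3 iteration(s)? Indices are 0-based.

v_0 = (-2, 2, 0).
v_1 = A·v_0 = (-2, -4, -6).
v_2 = A·v_1 = (10, -4, -6).
v_3 = A·v_2 = (46, 44, -6).

v_3 = (46, 44, -6)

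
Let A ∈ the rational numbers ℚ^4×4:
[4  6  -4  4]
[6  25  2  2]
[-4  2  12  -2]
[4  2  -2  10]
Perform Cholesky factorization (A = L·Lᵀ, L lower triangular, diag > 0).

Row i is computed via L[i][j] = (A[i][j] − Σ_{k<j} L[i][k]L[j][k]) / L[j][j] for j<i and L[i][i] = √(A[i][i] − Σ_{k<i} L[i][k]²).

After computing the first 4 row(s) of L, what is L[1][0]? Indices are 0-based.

Step 1: L[0][0] = √(4) = 2.
  L[1][0] = (6) / L[0][0] = 3.
Step 2: L[1][1] = √(16) = 4.
  L[2][0] = (-4) / L[0][0] = -2.
  L[2][1] = (8) / L[1][1] = 2.
Step 3: L[2][2] = √(4) = 2.
  L[3][0] = (4) / L[0][0] = 2.
  L[3][1] = (-4) / L[1][1] = -1.
  L[3][2] = (4) / L[2][2] = 2.
Step 4: L[3][3] = √(1) = 1.

L[1][0] = 3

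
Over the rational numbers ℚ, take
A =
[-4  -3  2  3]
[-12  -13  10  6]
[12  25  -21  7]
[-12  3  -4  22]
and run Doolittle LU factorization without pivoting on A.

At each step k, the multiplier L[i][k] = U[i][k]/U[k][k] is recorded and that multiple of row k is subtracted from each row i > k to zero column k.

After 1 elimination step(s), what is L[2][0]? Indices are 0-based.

Step 1: pivot at (0,0) is -4.
  row1 ← row1 − (3)·row0  ⇒  L[1][0]=3, U row1=(0, -4, 4, -3)
  row2 ← row2 − (-3)·row0  ⇒  L[2][0]=-3, U row2=(0, 16, -15, 16)
  row3 ← row3 − (3)·row0  ⇒  L[3][0]=3, U row3=(0, 12, -10, 13)

L[2][0] = -3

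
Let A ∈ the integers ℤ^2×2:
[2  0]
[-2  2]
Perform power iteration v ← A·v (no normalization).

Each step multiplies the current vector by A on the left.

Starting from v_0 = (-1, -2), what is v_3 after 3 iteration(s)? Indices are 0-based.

v_3 = (-8, 8)

v_0 = (-1, -2).
v_1 = A·v_0 = (-2, -2).
v_2 = A·v_1 = (-4, 0).
v_3 = A·v_2 = (-8, 8).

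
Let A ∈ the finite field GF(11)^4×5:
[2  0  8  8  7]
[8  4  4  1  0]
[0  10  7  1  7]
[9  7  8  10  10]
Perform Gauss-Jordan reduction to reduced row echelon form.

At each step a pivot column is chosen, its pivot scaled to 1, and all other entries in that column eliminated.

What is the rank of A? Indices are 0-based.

step 1: normalize row 0 (÷2) = (1, 0, 4, 4, 9)
  row 1: subtract 8×row0 = (0, 4, 5, 2, 5)
  row 3: subtract 9×row0 = (0, 7, 5, 7, 6)
step 2: normalize row 1 (÷4) = (0, 1, 4, 6, 4)
  row 2: subtract 10×row1 = (0, 0, 0, 7, 0)
  row 3: subtract 7×row1 = (0, 0, 10, 9, 0)
step 3: exchange rows 2,3
step 3: normalize row 2 (÷10) = (0, 0, 1, 2, 0)
  row 0: subtract 4×row2 = (1, 0, 0, 7, 9)
  row 1: subtract 4×row2 = (0, 1, 0, 9, 4)
step 4: normalize row 3 (÷7) = (0, 0, 0, 1, 0)
  row 0: subtract 7×row3 = (1, 0, 0, 0, 9)
  row 1: subtract 9×row3 = (0, 1, 0, 0, 4)
  row 2: subtract 2×row3 = (0, 0, 1, 0, 0)

rank = 4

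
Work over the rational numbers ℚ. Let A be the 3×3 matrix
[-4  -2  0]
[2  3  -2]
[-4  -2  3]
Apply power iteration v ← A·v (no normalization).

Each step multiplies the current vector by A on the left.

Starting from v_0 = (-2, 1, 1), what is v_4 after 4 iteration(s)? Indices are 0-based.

v_0 = (-2, 1, 1).
v_1 = A·v_0 = (6, -3, 9).
v_2 = A·v_1 = (-18, -15, 9).
v_3 = A·v_2 = (102, -99, 129).
v_4 = A·v_3 = (-210, -351, 177).

v_4 = (-210, -351, 177)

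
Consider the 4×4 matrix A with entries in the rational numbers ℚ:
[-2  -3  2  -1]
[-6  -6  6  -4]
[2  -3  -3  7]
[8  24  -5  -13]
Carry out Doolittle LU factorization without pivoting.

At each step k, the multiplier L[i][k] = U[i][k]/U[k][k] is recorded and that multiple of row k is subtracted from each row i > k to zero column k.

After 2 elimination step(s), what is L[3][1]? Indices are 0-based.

[col 0] pivot -2
  R1 -= 3*R0 → (0, 3, 0, -1)  (L[1][0] := 3)
  R2 -= -1*R0 → (0, -6, -1, 6)  (L[2][0] := -1)
  R3 -= -4*R0 → (0, 12, 3, -17)  (L[3][0] := -4)
[col 1] pivot 3
  R2 -= -2*R1 → (0, 0, -1, 4)  (L[2][1] := -2)
  R3 -= 4*R1 → (0, 0, 3, -13)  (L[3][1] := 4)

L[3][1] = 4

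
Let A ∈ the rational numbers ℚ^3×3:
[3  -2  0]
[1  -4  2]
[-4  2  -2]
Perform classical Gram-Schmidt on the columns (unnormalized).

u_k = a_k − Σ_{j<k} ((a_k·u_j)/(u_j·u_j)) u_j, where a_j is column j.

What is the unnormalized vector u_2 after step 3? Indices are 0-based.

Step 1: u_0 = a_0 = (3, 1, -4).
Step 2: u_1 = a_1 − (-9/13)·u_0 = (1/13, -43/13, -10/13).
Step 3: u_2 = a_2 − (5/13)·u_0 − (-11/25)·u_1 = (-28/25, 4/25, -4/5).

u_2 = (-28/25, 4/25, -4/5)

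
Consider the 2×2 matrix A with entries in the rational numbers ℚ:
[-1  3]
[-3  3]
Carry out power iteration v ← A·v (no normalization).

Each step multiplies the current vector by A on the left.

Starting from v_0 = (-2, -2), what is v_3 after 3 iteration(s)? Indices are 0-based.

v_0 = (-2, -2).
v_1 = A·v_0 = (-4, 0).
v_2 = A·v_1 = (4, 12).
v_3 = A·v_2 = (32, 24).

v_3 = (32, 24)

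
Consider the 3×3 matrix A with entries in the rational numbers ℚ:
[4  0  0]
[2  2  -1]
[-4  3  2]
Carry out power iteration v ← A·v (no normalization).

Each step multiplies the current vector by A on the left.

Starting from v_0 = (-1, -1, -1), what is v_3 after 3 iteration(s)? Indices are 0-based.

v_0 = (-1, -1, -1).
v_1 = A·v_0 = (-4, -3, -1).
v_2 = A·v_1 = (-16, -13, 5).
v_3 = A·v_2 = (-64, -63, 35).

v_3 = (-64, -63, 35)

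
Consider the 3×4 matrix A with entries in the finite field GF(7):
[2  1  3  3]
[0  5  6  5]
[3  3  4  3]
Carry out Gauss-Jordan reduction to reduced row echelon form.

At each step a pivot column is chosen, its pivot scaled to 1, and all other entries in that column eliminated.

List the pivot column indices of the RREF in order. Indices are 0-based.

pivot columns: 0, 1, 2

[1] R0 /= 2  ⇒  (1, 4, 5, 5)
     R2 -= 3·R0  ⇒  (0, 5, 3, 2)
[2] R1 /= 5  ⇒  (0, 1, 4, 1)
     R0 -= 4·R1  ⇒  (1, 0, 3, 1)
     R2 -= 5·R1  ⇒  (0, 0, 4, 4)
[3] R2 /= 4  ⇒  (0, 0, 1, 1)
     R0 -= 3·R2  ⇒  (1, 0, 0, 5)
     R1 -= 4·R2  ⇒  (0, 1, 0, 4)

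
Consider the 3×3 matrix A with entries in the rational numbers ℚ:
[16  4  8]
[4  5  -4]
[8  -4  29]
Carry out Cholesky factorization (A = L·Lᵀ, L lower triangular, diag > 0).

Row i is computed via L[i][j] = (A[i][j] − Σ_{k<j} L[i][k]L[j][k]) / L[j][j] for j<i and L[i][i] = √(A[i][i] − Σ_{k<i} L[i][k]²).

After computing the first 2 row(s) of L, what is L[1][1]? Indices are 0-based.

Step 1: L[0][0] = √(16) = 4.
  L[1][0] = (4) / L[0][0] = 1.
Step 2: L[1][1] = √(4) = 2.

L[1][1] = 2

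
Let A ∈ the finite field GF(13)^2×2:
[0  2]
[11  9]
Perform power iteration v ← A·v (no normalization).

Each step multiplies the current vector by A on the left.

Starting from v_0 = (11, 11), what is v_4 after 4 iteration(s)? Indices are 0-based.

v_0 = (11, 11).
v_1 = A·v_0 = (9, 12).
v_2 = A·v_1 = (11, 12).
v_3 = A·v_2 = (11, 8).
v_4 = A·v_3 = (3, 11).

v_4 = (3, 11)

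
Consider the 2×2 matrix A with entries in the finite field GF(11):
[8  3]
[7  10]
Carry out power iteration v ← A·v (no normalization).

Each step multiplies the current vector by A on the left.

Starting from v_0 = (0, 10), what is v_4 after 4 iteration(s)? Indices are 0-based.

v_0 = (0, 10).
v_1 = A·v_0 = (8, 1).
v_2 = A·v_1 = (1, 0).
v_3 = A·v_2 = (8, 7).
v_4 = A·v_3 = (8, 5).

v_4 = (8, 5)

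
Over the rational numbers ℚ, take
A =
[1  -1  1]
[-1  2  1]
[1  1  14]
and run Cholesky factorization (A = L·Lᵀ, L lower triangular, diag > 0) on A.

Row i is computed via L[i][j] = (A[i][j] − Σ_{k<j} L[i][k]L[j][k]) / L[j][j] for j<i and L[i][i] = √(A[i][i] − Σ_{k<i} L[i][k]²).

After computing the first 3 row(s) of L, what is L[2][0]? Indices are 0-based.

L[2][0] = 1

Step 1: L[0][0] = √(1) = 1.
  L[1][0] = (-1) / L[0][0] = -1.
Step 2: L[1][1] = √(1) = 1.
  L[2][0] = (1) / L[0][0] = 1.
  L[2][1] = (2) / L[1][1] = 2.
Step 3: L[2][2] = √(9) = 3.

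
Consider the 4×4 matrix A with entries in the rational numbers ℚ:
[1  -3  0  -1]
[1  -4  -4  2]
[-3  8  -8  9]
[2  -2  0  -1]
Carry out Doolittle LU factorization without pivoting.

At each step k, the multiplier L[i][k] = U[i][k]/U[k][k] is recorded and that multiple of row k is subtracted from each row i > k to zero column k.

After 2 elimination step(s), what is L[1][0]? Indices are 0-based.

L[1][0] = 1

k=0: U[0][0]=1
  eliminate (1,0): mult=1, new row 1: (0, -1, -4, 3); set L[1][0]=1
  eliminate (2,0): mult=-3, new row 2: (0, -1, -8, 6); set L[2][0]=-3
  eliminate (3,0): mult=2, new row 3: (0, 4, 0, 1); set L[3][0]=2
k=1: U[1][1]=-1
  eliminate (2,1): mult=1, new row 2: (0, 0, -4, 3); set L[2][1]=1
  eliminate (3,1): mult=-4, new row 3: (0, 0, -16, 13); set L[3][1]=-4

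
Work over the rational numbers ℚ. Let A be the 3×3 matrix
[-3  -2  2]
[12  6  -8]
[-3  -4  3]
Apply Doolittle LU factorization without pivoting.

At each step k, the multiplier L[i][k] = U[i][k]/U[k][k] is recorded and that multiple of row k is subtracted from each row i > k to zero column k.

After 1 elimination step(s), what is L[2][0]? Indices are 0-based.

Step 1: pivot at (0,0) is -3.
  row1 ← row1 − (-4)·row0  ⇒  L[1][0]=-4, U row1=(0, -2, 0)
  row2 ← row2 − (1)·row0  ⇒  L[2][0]=1, U row2=(0, -2, 1)

L[2][0] = 1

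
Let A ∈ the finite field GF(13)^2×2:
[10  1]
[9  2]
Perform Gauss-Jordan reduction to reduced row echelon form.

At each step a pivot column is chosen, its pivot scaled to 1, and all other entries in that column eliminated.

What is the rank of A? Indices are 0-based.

[1] R0 /= 10  ⇒  (1, 4)
     R1 -= 9·R0  ⇒  (0, 5)
[2] R1 /= 5  ⇒  (0, 1)
     R0 -= 4·R1  ⇒  (1, 0)

rank = 2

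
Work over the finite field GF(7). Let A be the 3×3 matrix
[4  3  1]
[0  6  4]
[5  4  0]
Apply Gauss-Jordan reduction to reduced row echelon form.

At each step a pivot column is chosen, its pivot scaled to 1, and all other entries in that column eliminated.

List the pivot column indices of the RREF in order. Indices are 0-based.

pivot columns: 0, 1, 2

[1] R0 /= 4  ⇒  (1, 6, 2)
     R2 -= 5·R0  ⇒  (0, 2, 4)
[2] R1 /= 6  ⇒  (0, 1, 3)
     R0 -= 6·R1  ⇒  (1, 0, 5)
     R2 -= 2·R1  ⇒  (0, 0, 5)
[3] R2 /= 5  ⇒  (0, 0, 1)
     R0 -= 5·R2  ⇒  (1, 0, 0)
     R1 -= 3·R2  ⇒  (0, 1, 0)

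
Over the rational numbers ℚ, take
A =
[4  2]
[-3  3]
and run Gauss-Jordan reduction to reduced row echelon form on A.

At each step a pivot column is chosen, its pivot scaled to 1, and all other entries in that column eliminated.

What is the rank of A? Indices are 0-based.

pivot(0,0)=4: scale R0 → (1, 1/2)
  clear (1,0): R1 −= (-3)R0 → (0, 9/2)
pivot(1,1)=9/2: scale R1 → (0, 1)
  clear (0,1): R0 −= (1/2)R1 → (1, 0)

rank = 2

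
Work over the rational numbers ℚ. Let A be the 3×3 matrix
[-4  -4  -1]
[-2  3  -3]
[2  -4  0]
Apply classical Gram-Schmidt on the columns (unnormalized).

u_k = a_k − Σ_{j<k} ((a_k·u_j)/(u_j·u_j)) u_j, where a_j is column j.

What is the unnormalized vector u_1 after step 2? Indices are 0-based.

u_1 = (-11/3, 19/6, -25/6)

Step 1: u_0 = a_0 = (-4, -2, 2).
Step 2: u_1 = a_1 − (1/12)·u_0 = (-11/3, 19/6, -25/6).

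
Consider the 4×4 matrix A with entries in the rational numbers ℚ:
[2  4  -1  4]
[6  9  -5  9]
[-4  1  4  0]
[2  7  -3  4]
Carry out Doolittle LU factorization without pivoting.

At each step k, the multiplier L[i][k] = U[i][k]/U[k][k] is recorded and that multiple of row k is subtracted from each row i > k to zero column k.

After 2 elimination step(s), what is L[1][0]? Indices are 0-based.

L[1][0] = 3

k=0: U[0][0]=2
  eliminate (1,0): mult=3, new row 1: (0, -3, -2, -3); set L[1][0]=3
  eliminate (2,0): mult=-2, new row 2: (0, 9, 2, 8); set L[2][0]=-2
  eliminate (3,0): mult=1, new row 3: (0, 3, -2, 0); set L[3][0]=1
k=1: U[1][1]=-3
  eliminate (2,1): mult=-3, new row 2: (0, 0, -4, -1); set L[2][1]=-3
  eliminate (3,1): mult=-1, new row 3: (0, 0, -4, -3); set L[3][1]=-1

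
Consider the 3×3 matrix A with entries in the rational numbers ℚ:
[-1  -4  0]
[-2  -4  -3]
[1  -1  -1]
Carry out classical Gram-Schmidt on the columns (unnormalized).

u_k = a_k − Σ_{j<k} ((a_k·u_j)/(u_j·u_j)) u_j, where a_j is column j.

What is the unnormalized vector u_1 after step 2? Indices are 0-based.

u_1 = (-13/6, -1/3, -17/6)

Step 1: u_0 = a_0 = (-1, -2, 1).
Step 2: u_1 = a_1 − (11/6)·u_0 = (-13/6, -1/3, -17/6).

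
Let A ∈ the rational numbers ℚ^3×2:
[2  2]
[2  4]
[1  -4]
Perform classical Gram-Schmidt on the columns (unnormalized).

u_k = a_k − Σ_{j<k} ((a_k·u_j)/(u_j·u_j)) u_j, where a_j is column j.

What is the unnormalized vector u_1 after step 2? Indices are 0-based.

Step 1: u_0 = a_0 = (2, 2, 1).
Step 2: u_1 = a_1 − (8/9)·u_0 = (2/9, 20/9, -44/9).

u_1 = (2/9, 20/9, -44/9)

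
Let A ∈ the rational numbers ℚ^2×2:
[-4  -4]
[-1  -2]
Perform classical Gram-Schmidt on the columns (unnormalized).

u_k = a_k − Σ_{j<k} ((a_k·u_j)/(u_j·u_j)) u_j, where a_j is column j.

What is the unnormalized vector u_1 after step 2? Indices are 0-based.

u_1 = (4/17, -16/17)

Step 1: u_0 = a_0 = (-4, -1).
Step 2: u_1 = a_1 − (18/17)·u_0 = (4/17, -16/17).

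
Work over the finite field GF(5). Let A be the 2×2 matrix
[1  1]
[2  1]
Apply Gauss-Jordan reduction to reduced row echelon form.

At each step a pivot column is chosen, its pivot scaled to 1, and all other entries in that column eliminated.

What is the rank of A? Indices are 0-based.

rank = 2

pivot(0,0)=1: scale R0 → (1, 1)
  clear (1,0): R1 −= (2)R0 → (0, 4)
pivot(1,1)=4: scale R1 → (0, 1)
  clear (0,1): R0 −= (1)R1 → (1, 0)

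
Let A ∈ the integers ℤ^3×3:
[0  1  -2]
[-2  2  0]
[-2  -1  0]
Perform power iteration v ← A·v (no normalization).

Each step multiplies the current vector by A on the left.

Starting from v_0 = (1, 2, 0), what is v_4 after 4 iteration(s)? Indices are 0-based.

v_4 = (20, -64, -4)

v_0 = (1, 2, 0).
v_1 = A·v_0 = (2, 2, -4).
v_2 = A·v_1 = (10, 0, -6).
v_3 = A·v_2 = (12, -20, -20).
v_4 = A·v_3 = (20, -64, -4).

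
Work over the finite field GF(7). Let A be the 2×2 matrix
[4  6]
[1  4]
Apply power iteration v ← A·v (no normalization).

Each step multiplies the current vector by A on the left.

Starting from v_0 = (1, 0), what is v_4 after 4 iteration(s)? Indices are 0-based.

v_0 = (1, 0).
v_1 = A·v_0 = (4, 1).
v_2 = A·v_1 = (1, 1).
v_3 = A·v_2 = (3, 5).
v_4 = A·v_3 = (0, 2).

v_4 = (0, 2)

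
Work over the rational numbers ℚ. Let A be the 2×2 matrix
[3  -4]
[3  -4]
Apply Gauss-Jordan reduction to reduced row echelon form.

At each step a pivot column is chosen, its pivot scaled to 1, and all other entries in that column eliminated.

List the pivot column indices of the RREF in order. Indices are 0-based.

step 1: normalize row 0 (÷3) = (1, -4/3)
  row 1: subtract 3×row0 = (0, 0)
skip col 1 (zero from row 1)

pivot columns: 0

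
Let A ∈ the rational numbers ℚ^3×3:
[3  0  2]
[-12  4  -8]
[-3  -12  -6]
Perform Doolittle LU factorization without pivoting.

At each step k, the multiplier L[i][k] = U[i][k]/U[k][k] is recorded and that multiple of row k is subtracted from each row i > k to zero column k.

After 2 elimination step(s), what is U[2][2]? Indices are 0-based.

Step 1: pivot at (0,0) is 3.
  row1 ← row1 − (-4)·row0  ⇒  L[1][0]=-4, U row1=(0, 4, 0)
  row2 ← row2 − (-1)·row0  ⇒  L[2][0]=-1, U row2=(0, -12, -4)
Step 2: pivot at (1,1) is 4.
  row2 ← row2 − (-3)·row1  ⇒  L[2][1]=-3, U row2=(0, 0, -4)

U[2][2] = -4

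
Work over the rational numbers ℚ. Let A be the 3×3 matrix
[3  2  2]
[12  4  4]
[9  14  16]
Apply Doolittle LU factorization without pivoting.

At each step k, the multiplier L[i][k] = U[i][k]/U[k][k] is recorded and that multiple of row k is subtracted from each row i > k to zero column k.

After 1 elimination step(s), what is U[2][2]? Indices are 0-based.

Step 1: pivot at (0,0) is 3.
  row1 ← row1 − (4)·row0  ⇒  L[1][0]=4, U row1=(0, -4, -4)
  row2 ← row2 − (3)·row0  ⇒  L[2][0]=3, U row2=(0, 8, 10)

U[2][2] = 10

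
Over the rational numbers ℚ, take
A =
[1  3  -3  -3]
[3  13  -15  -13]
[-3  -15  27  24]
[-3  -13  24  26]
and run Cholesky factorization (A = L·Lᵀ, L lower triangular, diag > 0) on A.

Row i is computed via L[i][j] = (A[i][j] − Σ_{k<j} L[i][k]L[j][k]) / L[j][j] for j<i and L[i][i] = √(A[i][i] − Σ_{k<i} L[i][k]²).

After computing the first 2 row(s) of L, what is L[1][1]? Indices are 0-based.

Step 1: L[0][0] = √(1) = 1.
  L[1][0] = (3) / L[0][0] = 3.
Step 2: L[1][1] = √(4) = 2.

L[1][1] = 2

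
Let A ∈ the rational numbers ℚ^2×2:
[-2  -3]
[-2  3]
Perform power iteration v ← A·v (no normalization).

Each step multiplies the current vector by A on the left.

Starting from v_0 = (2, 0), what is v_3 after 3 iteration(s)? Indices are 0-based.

v_3 = (-28, -52)

v_0 = (2, 0).
v_1 = A·v_0 = (-4, -4).
v_2 = A·v_1 = (20, -4).
v_3 = A·v_2 = (-28, -52).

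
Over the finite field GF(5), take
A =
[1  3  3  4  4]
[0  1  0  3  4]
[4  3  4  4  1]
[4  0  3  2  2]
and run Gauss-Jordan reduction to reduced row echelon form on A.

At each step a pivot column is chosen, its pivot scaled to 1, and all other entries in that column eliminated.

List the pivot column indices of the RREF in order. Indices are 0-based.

pivot columns: 0, 1, 2, 3

pivot(0,0)=1: scale R0 → (1, 3, 3, 4, 4)
  clear (2,0): R2 −= (4)R0 → (0, 1, 2, 3, 0)
  clear (3,0): R3 −= (4)R0 → (0, 3, 1, 1, 1)
pivot(1,1)=1: scale R1 → (0, 1, 0, 3, 4)
  clear (0,1): R0 −= (3)R1 → (1, 0, 3, 0, 2)
  clear (2,1): R2 −= (1)R1 → (0, 0, 2, 0, 1)
  clear (3,1): R3 −= (3)R1 → (0, 0, 1, 2, 4)
pivot(2,2)=2: scale R2 → (0, 0, 1, 0, 3)
  clear (0,2): R0 −= (3)R2 → (1, 0, 0, 0, 3)
  clear (3,2): R3 −= (1)R2 → (0, 0, 0, 2, 1)
pivot(3,3)=2: scale R3 → (0, 0, 0, 1, 3)
  clear (1,3): R1 −= (3)R3 → (0, 1, 0, 0, 0)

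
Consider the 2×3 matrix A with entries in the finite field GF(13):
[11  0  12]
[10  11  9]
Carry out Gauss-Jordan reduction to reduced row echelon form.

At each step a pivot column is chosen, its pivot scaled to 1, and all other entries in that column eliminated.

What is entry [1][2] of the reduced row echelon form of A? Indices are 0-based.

M[1][2] = 11

[1] R0 /= 11  ⇒  (1, 0, 7)
     R1 -= 10·R0  ⇒  (0, 11, 4)
[2] R1 /= 11  ⇒  (0, 1, 11)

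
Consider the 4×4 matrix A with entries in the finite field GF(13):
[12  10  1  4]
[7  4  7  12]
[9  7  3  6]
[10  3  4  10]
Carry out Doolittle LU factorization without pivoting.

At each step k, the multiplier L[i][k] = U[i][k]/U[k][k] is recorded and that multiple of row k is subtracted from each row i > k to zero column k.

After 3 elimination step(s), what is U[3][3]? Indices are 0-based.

Step 1: pivot at (0,0) is 12.
  row1 ← row1 − (6)·row0  ⇒  L[1][0]=6, U row1=(0, 9, 1, 1)
  row2 ← row2 − (4)·row0  ⇒  L[2][0]=4, U row2=(0, 6, 12, 3)
  row3 ← row3 − (3)·row0  ⇒  L[3][0]=3, U row3=(0, 12, 1, 11)
Step 2: pivot at (1,1) is 9.
  row2 ← row2 − (5)·row1  ⇒  L[2][1]=5, U row2=(0, 0, 7, 11)
  row3 ← row3 − (10)·row1  ⇒  L[3][1]=10, U row3=(0, 0, 4, 1)
Step 3: pivot at (2,2) is 7.
  row3 ← row3 − (8)·row2  ⇒  L[3][2]=8, U row3=(0, 0, 0, 4)

U[3][3] = 4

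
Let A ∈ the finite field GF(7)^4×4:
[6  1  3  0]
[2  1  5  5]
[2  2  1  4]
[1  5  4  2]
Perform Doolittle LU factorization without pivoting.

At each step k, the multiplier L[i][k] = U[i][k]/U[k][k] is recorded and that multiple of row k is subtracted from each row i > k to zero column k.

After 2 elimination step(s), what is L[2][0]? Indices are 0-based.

L[2][0] = 5

Step 1: pivot at (0,0) is 6.
  row1 ← row1 − (5)·row0  ⇒  L[1][0]=5, U row1=(0, 3, 4, 5)
  row2 ← row2 − (5)·row0  ⇒  L[2][0]=5, U row2=(0, 4, 0, 4)
  row3 ← row3 − (6)·row0  ⇒  L[3][0]=6, U row3=(0, 6, 0, 2)
Step 2: pivot at (1,1) is 3.
  row2 ← row2 − (6)·row1  ⇒  L[2][1]=6, U row2=(0, 0, 4, 2)
  row3 ← row3 − (2)·row1  ⇒  L[3][1]=2, U row3=(0, 0, 6, 6)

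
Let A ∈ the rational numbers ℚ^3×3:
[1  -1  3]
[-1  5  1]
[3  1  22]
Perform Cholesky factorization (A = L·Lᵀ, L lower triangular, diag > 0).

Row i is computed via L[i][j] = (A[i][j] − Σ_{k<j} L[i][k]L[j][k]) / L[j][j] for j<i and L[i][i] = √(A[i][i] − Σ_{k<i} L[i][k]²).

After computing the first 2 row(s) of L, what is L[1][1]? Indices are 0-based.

L[1][1] = 2

Step 1: L[0][0] = √(1) = 1.
  L[1][0] = (-1) / L[0][0] = -1.
Step 2: L[1][1] = √(4) = 2.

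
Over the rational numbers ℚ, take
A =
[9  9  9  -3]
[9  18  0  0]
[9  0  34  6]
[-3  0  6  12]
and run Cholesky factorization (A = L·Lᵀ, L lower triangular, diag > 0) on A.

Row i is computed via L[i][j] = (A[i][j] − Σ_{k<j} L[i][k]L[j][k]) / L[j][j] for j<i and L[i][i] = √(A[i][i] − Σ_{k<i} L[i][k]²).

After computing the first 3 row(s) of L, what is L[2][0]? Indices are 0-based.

L[2][0] = 3

Step 1: L[0][0] = √(9) = 3.
  L[1][0] = (9) / L[0][0] = 3.
Step 2: L[1][1] = √(9) = 3.
  L[2][0] = (9) / L[0][0] = 3.
  L[2][1] = (-9) / L[1][1] = -3.
Step 3: L[2][2] = √(16) = 4.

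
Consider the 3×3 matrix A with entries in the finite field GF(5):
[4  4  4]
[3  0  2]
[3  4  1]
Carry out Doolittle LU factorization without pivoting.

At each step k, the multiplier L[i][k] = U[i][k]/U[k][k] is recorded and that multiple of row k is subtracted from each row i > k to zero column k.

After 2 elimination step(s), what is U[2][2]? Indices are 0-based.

U[2][2] = 1

[col 0] pivot 4
  R1 -= 2*R0 → (0, 2, 4)  (L[1][0] := 2)
  R2 -= 2*R0 → (0, 1, 3)  (L[2][0] := 2)
[col 1] pivot 2
  R2 -= 3*R1 → (0, 0, 1)  (L[2][1] := 3)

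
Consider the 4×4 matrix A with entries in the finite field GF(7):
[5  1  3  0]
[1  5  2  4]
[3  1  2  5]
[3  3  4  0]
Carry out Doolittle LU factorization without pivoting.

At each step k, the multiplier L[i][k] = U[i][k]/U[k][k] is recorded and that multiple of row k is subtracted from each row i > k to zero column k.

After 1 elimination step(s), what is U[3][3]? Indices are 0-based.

[col 0] pivot 5
  R1 -= 3*R0 → (0, 2, 0, 4)  (L[1][0] := 3)
  R2 -= 2*R0 → (0, 6, 3, 5)  (L[2][0] := 2)
  R3 -= 2*R0 → (0, 1, 5, 0)  (L[3][0] := 2)

U[3][3] = 0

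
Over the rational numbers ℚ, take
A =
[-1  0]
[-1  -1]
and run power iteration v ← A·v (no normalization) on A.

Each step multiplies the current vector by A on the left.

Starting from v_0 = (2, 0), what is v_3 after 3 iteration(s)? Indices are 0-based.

v_0 = (2, 0).
v_1 = A·v_0 = (-2, -2).
v_2 = A·v_1 = (2, 4).
v_3 = A·v_2 = (-2, -6).

v_3 = (-2, -6)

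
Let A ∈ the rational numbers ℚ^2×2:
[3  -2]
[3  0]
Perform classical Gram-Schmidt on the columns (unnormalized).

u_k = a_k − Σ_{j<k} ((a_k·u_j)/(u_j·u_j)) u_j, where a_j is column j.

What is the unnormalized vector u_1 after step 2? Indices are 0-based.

Step 1: u_0 = a_0 = (3, 3).
Step 2: u_1 = a_1 − (-1/3)·u_0 = (-1, 1).

u_1 = (-1, 1)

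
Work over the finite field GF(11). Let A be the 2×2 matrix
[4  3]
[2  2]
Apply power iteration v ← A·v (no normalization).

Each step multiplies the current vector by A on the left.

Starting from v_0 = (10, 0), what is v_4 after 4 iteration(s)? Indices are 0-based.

v_0 = (10, 0).
v_1 = A·v_0 = (7, 9).
v_2 = A·v_1 = (0, 10).
v_3 = A·v_2 = (8, 9).
v_4 = A·v_3 = (4, 1).

v_4 = (4, 1)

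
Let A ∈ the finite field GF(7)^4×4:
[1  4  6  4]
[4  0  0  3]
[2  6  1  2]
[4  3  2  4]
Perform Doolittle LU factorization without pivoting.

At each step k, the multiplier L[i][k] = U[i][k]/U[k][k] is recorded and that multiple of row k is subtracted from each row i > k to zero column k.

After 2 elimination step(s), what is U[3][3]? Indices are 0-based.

k=0: U[0][0]=1
  eliminate (1,0): mult=4, new row 1: (0, 5, 4, 1); set L[1][0]=4
  eliminate (2,0): mult=2, new row 2: (0, 5, 3, 1); set L[2][0]=2
  eliminate (3,0): mult=4, new row 3: (0, 1, 6, 2); set L[3][0]=4
k=1: U[1][1]=5
  eliminate (2,1): mult=1, new row 2: (0, 0, 6, 0); set L[2][1]=1
  eliminate (3,1): mult=3, new row 3: (0, 0, 1, 6); set L[3][1]=3

U[3][3] = 6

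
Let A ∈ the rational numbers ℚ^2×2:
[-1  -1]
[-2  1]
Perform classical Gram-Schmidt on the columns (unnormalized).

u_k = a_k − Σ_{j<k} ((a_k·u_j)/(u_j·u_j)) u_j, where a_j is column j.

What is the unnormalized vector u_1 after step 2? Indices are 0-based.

u_1 = (-6/5, 3/5)

Step 1: u_0 = a_0 = (-1, -2).
Step 2: u_1 = a_1 − (-1/5)·u_0 = (-6/5, 3/5).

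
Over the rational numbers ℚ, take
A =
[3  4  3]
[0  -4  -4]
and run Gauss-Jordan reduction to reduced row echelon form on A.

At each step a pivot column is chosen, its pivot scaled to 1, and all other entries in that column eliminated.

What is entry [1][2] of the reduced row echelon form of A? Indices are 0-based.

[1] R0 /= 3  ⇒  (1, 4/3, 1)
[2] R1 /= -4  ⇒  (0, 1, 1)
     R0 -= 4/3·R1  ⇒  (1, 0, -1/3)

M[1][2] = 1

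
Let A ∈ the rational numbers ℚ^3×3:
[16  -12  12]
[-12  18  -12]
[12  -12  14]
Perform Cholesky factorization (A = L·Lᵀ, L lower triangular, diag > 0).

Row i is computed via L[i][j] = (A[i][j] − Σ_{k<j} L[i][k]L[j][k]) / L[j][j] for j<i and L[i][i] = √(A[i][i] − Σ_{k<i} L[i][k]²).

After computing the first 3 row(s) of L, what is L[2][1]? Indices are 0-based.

Step 1: L[0][0] = √(16) = 4.
  L[1][0] = (-12) / L[0][0] = -3.
Step 2: L[1][1] = √(9) = 3.
  L[2][0] = (12) / L[0][0] = 3.
  L[2][1] = (-3) / L[1][1] = -1.
Step 3: L[2][2] = √(4) = 2.

L[2][1] = -1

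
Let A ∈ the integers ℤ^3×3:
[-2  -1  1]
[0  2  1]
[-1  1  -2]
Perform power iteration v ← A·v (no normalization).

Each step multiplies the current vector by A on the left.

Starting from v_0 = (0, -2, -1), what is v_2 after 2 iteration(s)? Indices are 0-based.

v_2 = (3, -10, -6)

v_0 = (0, -2, -1).
v_1 = A·v_0 = (1, -5, 0).
v_2 = A·v_1 = (3, -10, -6).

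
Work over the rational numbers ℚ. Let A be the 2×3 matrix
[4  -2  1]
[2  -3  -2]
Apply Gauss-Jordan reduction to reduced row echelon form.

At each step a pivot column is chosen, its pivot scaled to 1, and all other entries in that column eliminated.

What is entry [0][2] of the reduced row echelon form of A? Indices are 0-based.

step 1: normalize row 0 (÷4) = (1, -1/2, 1/4)
  row 1: subtract 2×row0 = (0, -2, -5/2)
step 2: normalize row 1 (÷-2) = (0, 1, 5/4)
  row 0: subtract -1/2×row1 = (1, 0, 7/8)

M[0][2] = 7/8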